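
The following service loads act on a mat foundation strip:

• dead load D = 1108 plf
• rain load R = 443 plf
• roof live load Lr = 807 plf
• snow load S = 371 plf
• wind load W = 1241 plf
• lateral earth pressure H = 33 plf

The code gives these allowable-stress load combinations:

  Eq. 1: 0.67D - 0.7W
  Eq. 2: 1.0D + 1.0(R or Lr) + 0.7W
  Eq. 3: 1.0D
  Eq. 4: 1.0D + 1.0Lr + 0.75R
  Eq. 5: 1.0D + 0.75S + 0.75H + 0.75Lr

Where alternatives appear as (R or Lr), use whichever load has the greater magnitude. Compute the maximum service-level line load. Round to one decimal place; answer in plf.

(R or Lr) → Lr = 807 plf.
Eq. 1: 0.67(1108) - 0.7(1241) = 742.4 - 868.7 = -126.3
Eq. 2: 1.0(1108) + 1.0(807) + 0.7(1241) = 1108.0 + 807.0 + 868.7 = 2783.7
Eq. 3: 1.0(1108) = 1108.0
Eq. 4: 1.0(1108) + 1.0(807) + 0.75(443) = 1108.0 + 807.0 + 332.3 = 2247.3
Eq. 5: 1.0(1108) + 0.75(371) + 0.75(33) + 0.75(807) = 2016.3
The controlling combination is 2, giving 2783.7 plf.

2783.7 plf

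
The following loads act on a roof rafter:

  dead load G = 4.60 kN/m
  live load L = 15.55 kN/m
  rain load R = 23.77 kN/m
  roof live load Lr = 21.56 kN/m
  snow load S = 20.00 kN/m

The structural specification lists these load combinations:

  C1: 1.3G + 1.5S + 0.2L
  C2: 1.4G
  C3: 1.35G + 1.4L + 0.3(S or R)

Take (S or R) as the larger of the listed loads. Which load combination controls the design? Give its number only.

(S or R) → R = 23.77 kN/m.
C1: 1.3(4.60) + 1.5(20.00) + 0.2(15.55) = 39.09
C2: 1.4(4.60) = 6.44
C3: 1.35(4.60) + 1.4(15.55) + 0.3(23.77) = 35.11
The largest value is 39.09 kN/m from combination 1.

Combination 1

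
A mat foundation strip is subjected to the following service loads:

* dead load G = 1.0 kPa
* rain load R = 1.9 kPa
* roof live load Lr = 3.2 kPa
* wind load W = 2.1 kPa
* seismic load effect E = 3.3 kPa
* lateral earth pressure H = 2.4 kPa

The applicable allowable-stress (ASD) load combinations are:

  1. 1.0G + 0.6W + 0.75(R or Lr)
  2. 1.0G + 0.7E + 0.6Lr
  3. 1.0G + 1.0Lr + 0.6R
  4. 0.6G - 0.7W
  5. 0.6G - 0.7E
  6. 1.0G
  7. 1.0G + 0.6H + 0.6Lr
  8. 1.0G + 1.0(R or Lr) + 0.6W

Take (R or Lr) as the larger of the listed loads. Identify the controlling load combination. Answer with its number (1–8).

(R or Lr) → Lr = 3.2 kPa.
1. 1.0(1.0) + 0.6(2.1) + 0.75(3.2) = 1.0 + 1.3 + 2.4 = 4.7
2. 1.0(1.0) + 0.7(3.3) + 0.6(3.2) = 1.0 + 2.3 + 1.9 = 5.2
3. 1.0(1.0) + 1.0(3.2) + 0.6(1.9) = 1.0 + 3.2 + 1.1 = 5.3
4. 0.6(1.0) - 0.7(2.1) = 0.6 - 1.5 = -0.9
5. 0.6(1.0) - 0.7(3.3) = 0.6 - 2.3 = -1.7
6. 1.0(1.0) = 1.0
7. 1.0(1.0) + 0.6(2.4) + 0.6(3.2) = 4.4
8. 1.0(1.0) + 1.0(3.2) + 0.6(2.1) = 1.0 + 3.2 + 1.3 = 5.5
The largest value is 5.5 kPa from combination 8.

Combination 8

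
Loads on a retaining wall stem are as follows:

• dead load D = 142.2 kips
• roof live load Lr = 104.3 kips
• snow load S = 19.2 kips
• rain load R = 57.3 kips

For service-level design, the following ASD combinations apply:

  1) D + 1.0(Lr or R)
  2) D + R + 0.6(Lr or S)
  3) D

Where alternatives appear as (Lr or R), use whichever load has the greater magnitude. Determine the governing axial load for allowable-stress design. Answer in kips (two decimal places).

262.08 kips

(Lr or R) → Lr = 104.3 kips; (Lr or S) → Lr = 104.3 kips.
1) 1.0(142.2) + 1.0(104.3) = 142.20 + 104.30 = 246.50
2) 1.0(142.2) + 1.0(57.3) + 0.6(104.3) = 142.20 + 57.30 + 62.58 = 262.08
3) 1.0(142.2) = 142.20
The controlling combination is 2, giving 262.08 kips.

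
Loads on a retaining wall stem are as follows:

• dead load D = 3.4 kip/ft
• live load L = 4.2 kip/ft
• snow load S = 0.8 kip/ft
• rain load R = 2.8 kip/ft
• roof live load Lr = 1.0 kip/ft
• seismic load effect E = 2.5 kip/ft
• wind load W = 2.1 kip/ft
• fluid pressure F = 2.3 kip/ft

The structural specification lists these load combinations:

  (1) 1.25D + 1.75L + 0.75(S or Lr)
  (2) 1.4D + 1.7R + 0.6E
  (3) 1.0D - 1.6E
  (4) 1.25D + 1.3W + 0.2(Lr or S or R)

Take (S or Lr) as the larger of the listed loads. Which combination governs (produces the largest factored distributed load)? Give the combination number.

(S or Lr) → Lr = 1.0 kip/ft; (Lr or S or R) → R = 2.8 kip/ft.
(1) 1.25(3.4) + 1.75(4.2) + 0.75(1.0) = 12.4
(2) 1.4(3.4) + 1.7(2.8) + 0.6(2.5) = 11.0
(3) 1.0(3.4) - 1.6(2.5) = -0.6
(4) 1.25(3.4) + 1.3(2.1) + 0.2(2.8) = 7.5
The largest value is 12.4 kip/ft from combination 1.

Combination 1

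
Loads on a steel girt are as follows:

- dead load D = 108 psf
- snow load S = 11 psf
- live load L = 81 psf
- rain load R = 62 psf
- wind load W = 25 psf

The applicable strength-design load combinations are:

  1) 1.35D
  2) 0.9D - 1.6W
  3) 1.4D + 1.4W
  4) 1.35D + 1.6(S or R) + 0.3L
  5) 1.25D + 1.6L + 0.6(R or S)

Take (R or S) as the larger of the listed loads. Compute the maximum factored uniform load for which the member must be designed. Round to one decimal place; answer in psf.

(S or R) → R = 62 psf; (R or S) → R = 62 psf.
1) 1.35(108) = 145.8
2) 0.9(108) - 1.6(25) = 57.2
3) 1.4(108) + 1.4(25) = 186.2
4) 1.35(108) + 1.6(62) + 0.3(81) = 269.3
5) 1.25(108) + 1.6(81) + 0.6(62) = 301.8
The controlling combination is 5, giving 301.8 psf.

301.8 psf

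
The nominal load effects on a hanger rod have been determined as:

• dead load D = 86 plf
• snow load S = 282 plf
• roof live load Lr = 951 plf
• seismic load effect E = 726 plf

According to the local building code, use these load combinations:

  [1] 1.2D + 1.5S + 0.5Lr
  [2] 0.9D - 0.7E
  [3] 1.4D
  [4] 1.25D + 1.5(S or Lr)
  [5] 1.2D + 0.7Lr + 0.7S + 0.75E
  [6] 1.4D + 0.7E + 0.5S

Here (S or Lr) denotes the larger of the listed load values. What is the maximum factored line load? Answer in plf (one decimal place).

(S or Lr) → Lr = 951 plf.
[1] 1.2(86) + 1.5(282) + 0.5(951) = 1001.7
[2] 0.9(86) - 0.7(726) = -430.8
[3] 1.4(86) = 120.4
[4] 1.25(86) + 1.5(951) = 1534.0
[5] 1.2(86) + 0.7(951) + 0.7(282) + 0.75(726) = 1510.8
[6] 1.4(86) + 0.7(726) + 0.5(282) = 769.6
Maximum is from combination 4.

1534.0 plf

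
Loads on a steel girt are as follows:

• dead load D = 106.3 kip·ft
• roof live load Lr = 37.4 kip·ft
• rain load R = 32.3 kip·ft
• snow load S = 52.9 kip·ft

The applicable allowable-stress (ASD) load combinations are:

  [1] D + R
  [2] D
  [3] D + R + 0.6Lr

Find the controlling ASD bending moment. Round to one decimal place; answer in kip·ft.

[1] 1.0(106.3) + 1.0(32.3) = 106.3 + 32.3 = 138.6
[2] 1.0(106.3) = 106.3
[3] 1.0(106.3) + 1.0(32.3) + 0.6(37.4) = 106.3 + 32.3 + 22.4 = 161.0
The controlling combination is 3, giving 161.0 kip·ft.

161.0 kip·ft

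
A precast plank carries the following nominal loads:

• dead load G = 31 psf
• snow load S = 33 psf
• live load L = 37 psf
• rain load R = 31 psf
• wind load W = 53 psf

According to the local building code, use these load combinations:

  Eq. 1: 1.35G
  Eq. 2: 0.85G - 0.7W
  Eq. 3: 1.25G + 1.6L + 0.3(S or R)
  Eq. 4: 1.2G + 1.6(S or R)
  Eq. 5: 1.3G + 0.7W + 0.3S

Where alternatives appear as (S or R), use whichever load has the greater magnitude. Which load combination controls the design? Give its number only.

Combination 3

(S or R) → S = 33 psf.
Eq. 1: 1.35(31) = 41.9
Eq. 2: 0.85(31) - 0.7(53) = -10.8
Eq. 3: 1.25(31) + 1.6(37) + 0.3(33) = 38.8 + 59.2 + 9.9 = 107.9
Eq. 4: 1.2(31) + 1.6(33) = 37.2 + 52.8 = 90.0
Eq. 5: 1.3(31) + 0.7(53) + 0.3(33) = 40.3 + 37.1 + 9.9 = 87.3
The largest value is 107.9 psf from combination 3.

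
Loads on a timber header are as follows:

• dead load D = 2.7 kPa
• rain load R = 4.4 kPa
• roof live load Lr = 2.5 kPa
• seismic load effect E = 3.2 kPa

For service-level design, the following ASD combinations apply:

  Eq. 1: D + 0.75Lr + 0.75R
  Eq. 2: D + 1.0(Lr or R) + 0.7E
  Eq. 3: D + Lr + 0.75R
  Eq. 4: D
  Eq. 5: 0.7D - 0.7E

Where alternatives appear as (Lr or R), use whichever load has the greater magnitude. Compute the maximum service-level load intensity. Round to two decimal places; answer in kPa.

(Lr or R) → R = 4.4 kPa.
Eq. 1: 1.0(2.7) + 0.75(2.5) + 0.75(4.4) = 2.70 + 1.88 + 3.30 = 7.88
Eq. 2: 1.0(2.7) + 1.0(4.4) + 0.7(3.2) = 2.70 + 4.40 + 2.24 = 9.34
Eq. 3: 1.0(2.7) + 1.0(2.5) + 0.75(4.4) = 2.70 + 2.50 + 3.30 = 8.50
Eq. 4: 1.0(2.7) = 2.70
Eq. 5: 0.7(2.7) - 0.7(3.2) = 1.89 - 2.24 = -0.35
Combination 2 governs: q = 9.34 kPa.

9.34 kPa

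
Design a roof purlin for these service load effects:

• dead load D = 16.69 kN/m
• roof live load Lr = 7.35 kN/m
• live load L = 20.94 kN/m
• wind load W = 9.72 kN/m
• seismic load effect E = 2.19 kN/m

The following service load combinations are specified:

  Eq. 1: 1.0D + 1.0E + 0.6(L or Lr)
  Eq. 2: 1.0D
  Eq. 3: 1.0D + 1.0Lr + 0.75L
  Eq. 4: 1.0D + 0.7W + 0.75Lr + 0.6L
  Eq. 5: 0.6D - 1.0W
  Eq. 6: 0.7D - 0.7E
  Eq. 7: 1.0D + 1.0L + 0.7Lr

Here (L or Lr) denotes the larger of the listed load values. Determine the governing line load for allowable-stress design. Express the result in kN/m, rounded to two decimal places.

42.78 kN/m

(L or Lr) → L = 20.94 kN/m.
Eq. 1: 1.0(16.69) + 1.0(2.19) + 0.6(20.94) = 16.69 + 2.19 + 12.56 = 31.44
Eq. 2: 1.0(16.69) = 16.69
Eq. 3: 1.0(16.69) + 1.0(7.35) + 0.75(20.94) = 16.69 + 7.35 + 15.71 = 39.75
Eq. 4: 1.0(16.69) + 0.7(9.72) + 0.75(7.35) + 0.6(20.94) = 41.57
Eq. 5: 0.6(16.69) - 1.0(9.72) = 10.01 - 9.72 = 0.29
Eq. 6: 0.7(16.69) - 0.7(2.19) = 11.68 - 1.53 = 10.15
Eq. 7: 1.0(16.69) + 1.0(20.94) + 0.7(7.35) = 16.69 + 20.94 + 5.15 = 42.78
The controlling combination is 7, giving 42.78 kN/m.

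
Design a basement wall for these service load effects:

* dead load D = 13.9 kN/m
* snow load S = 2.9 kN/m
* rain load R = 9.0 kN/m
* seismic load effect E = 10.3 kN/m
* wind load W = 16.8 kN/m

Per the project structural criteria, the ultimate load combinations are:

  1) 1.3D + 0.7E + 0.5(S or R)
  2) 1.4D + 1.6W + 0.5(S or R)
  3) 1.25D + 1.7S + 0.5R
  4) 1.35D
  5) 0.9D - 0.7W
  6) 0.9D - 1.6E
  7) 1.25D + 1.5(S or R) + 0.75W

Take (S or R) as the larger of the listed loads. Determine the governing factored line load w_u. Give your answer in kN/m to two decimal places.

(S or R) → R = 9.0 kN/m.
1) 1.3(13.9) + 0.7(10.3) + 0.5(9.0) = 18.07 + 7.21 + 4.50 = 29.78
2) 1.4(13.9) + 1.6(16.8) + 0.5(9.0) = 19.46 + 26.88 + 4.50 = 50.84
3) 1.25(13.9) + 1.7(2.9) + 0.5(9.0) = 17.38 + 4.93 + 4.50 = 26.81
4) 1.35(13.9) = 18.77
5) 0.9(13.9) - 0.7(16.8) = 12.51 - 11.76 = 0.75
6) 0.9(13.9) - 1.6(10.3) = 12.51 - 16.48 = -3.97
7) 1.25(13.9) + 1.5(9.0) + 0.75(16.8) = 17.38 + 13.50 + 12.60 = 43.48
The controlling combination is 2, giving 50.84 kN/m.

50.84 kN/m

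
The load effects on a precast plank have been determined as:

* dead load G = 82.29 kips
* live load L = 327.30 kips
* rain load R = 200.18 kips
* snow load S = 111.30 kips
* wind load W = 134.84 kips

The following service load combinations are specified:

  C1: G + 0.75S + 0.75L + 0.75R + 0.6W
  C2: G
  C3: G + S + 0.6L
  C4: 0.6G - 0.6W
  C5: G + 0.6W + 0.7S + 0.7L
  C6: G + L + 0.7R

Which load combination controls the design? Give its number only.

Combination 1

C1: 1.0(82.29) + 0.75(111.30) + 0.75(327.30) + 0.75(200.18) + 0.6(134.84) = 642.28
C2: 1.0(82.29) = 82.29
C3: 1.0(82.29) + 1.0(111.30) + 0.6(327.30) = 389.97
C4: 0.6(82.29) - 0.6(134.84) = -31.53
C5: 1.0(82.29) + 0.6(134.84) + 0.7(111.30) + 0.7(327.30) = 470.21
C6: 1.0(82.29) + 1.0(327.30) + 0.7(200.18) = 549.72
The largest value is 642.28 kips from combination 1.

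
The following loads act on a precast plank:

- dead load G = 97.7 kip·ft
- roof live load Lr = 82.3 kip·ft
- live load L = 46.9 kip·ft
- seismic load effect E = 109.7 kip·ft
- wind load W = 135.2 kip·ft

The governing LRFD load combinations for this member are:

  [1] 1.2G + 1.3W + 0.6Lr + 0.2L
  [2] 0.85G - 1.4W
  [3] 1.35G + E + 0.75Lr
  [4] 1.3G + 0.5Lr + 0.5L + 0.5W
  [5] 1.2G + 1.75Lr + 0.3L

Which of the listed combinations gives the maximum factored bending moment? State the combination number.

[1] 1.2(97.7) + 1.3(135.2) + 0.6(82.3) + 0.2(46.9) = 117.2 + 175.8 + 49.4 + 9.4 = 351.8
[2] 0.85(97.7) - 1.4(135.2) = -106.2
[3] 1.35(97.7) + 1.0(109.7) + 0.75(82.3) = 131.9 + 109.7 + 61.7 = 303.3
[4] 1.3(97.7) + 0.5(82.3) + 0.5(46.9) + 0.5(135.2) = 259.2
[5] 1.2(97.7) + 1.75(82.3) + 0.3(46.9) = 117.2 + 144.0 + 14.1 = 275.3
The largest value is 351.8 kip·ft from combination 1.

Combination 1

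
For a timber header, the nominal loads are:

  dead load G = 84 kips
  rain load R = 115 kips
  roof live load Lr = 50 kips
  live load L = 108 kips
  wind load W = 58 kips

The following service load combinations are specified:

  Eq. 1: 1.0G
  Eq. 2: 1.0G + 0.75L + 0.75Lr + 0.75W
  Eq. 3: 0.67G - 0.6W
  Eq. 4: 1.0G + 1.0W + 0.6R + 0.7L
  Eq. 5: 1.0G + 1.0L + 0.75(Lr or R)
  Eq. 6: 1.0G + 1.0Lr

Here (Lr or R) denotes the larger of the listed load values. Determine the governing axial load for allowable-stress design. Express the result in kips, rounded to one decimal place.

(Lr or R) → R = 115 kips.
Eq. 1: 1.0(84) = 84.0
Eq. 2: 1.0(84) + 0.75(108) + 0.75(50) + 0.75(58) = 84.0 + 81.0 + 37.5 + 43.5 = 246.0
Eq. 3: 0.67(84) - 0.6(58) = 56.3 - 34.8 = 21.5
Eq. 4: 1.0(84) + 1.0(58) + 0.6(115) + 0.7(108) = 84.0 + 58.0 + 69.0 + 75.6 = 286.6
Eq. 5: 1.0(84) + 1.0(108) + 0.75(115) = 84.0 + 108.0 + 86.3 = 278.3
Eq. 6: 1.0(84) + 1.0(50) = 84.0 + 50.0 = 134.0
The controlling combination is 4, giving 286.6 kips.

286.6 kips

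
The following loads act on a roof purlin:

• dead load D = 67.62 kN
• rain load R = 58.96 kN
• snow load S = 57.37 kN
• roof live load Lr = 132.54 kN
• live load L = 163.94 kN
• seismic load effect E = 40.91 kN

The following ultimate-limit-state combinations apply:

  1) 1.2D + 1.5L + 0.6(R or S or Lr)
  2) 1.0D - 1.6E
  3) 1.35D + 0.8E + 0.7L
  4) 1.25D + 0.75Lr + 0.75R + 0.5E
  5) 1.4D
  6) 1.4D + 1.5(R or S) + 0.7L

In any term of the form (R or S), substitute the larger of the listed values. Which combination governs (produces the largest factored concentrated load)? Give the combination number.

(R or S or Lr) → Lr = 132.54 kN; (R or S) → R = 58.96 kN.
1) 1.2(67.62) + 1.5(163.94) + 0.6(132.54) = 406.58
2) 1.0(67.62) - 1.6(40.91) = 67.62 - 65.46 = 2.16
3) 1.35(67.62) + 0.8(40.91) + 0.7(163.94) = 238.77
4) 1.25(67.62) + 0.75(132.54) + 0.75(58.96) + 0.5(40.91) = 248.61
5) 1.4(67.62) = 94.67
6) 1.4(67.62) + 1.5(58.96) + 0.7(163.94) = 94.67 + 88.44 + 114.76 = 297.87
The largest value is 406.58 kN from combination 1.

Combination 1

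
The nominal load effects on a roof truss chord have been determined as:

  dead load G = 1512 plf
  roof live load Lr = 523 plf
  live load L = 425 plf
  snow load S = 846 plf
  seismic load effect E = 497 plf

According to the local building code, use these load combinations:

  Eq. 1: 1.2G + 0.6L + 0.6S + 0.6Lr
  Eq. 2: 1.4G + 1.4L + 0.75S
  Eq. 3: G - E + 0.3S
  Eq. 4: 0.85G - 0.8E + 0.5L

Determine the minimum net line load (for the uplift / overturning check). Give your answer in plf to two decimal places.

Eq. 1: 1.2(1512) + 0.6(425) + 0.6(846) + 0.6(523) = 2890.80
Eq. 2: 1.4(1512) + 1.4(425) + 0.75(846) = 3346.30
Eq. 3: 1.0(1512) - 1.0(497) + 0.3(846) = 1268.80
Eq. 4: 0.85(1512) - 0.8(497) + 0.5(425) = 1100.10
Combination 4 gives the minimum: 1100.10 plf.

1100.10 plf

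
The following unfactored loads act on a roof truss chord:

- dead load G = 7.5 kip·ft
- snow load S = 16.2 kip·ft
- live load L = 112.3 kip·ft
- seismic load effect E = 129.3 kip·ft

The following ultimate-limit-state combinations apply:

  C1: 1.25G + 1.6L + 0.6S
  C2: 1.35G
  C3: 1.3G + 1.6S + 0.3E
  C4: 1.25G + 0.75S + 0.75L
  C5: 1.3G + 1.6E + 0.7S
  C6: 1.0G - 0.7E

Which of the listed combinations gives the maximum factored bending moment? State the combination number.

C1: 1.25(7.5) + 1.6(112.3) + 0.6(16.2) = 9.38 + 179.68 + 9.72 = 198.78
C2: 1.35(7.5) = 10.13
C3: 1.3(7.5) + 1.6(16.2) + 0.3(129.3) = 9.75 + 25.92 + 38.79 = 74.46
C4: 1.25(7.5) + 0.75(16.2) + 0.75(112.3) = 105.75
C5: 1.3(7.5) + 1.6(129.3) + 0.7(16.2) = 9.75 + 206.88 + 11.34 = 227.97
C6: 1.0(7.5) - 0.7(129.3) = 7.50 - 90.51 = -83.01
The largest value is 227.97 kip·ft from combination 5.

Combination 5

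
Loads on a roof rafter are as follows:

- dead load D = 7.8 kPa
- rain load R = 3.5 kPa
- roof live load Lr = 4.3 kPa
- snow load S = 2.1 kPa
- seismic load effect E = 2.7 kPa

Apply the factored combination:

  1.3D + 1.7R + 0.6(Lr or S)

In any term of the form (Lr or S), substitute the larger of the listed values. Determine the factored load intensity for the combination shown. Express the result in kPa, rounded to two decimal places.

(Lr or S) → Lr = 4.3 kPa.
1.3(7.8) + 1.7(3.5) + 0.6(4.3) = 10.14 + 5.95 + 2.58 = 18.67
q_u = 18.67 kPa.

18.67 kPa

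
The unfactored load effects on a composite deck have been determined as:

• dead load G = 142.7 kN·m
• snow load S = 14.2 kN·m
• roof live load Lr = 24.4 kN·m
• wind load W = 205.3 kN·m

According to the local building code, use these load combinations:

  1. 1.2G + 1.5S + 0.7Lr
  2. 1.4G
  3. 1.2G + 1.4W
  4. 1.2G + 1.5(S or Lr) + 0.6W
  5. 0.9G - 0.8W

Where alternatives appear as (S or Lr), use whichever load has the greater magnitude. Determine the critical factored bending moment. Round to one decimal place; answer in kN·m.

458.7 kN·m

(S or Lr) → Lr = 24.4 kN·m.
1. 1.2(142.7) + 1.5(14.2) + 0.7(24.4) = 171.2 + 21.3 + 17.1 = 209.6
2. 1.4(142.7) = 199.8
3. 1.2(142.7) + 1.4(205.3) = 458.7
4. 1.2(142.7) + 1.5(24.4) + 0.6(205.3) = 171.2 + 36.6 + 123.2 = 331.0
5. 0.9(142.7) - 0.8(205.3) = 128.4 - 164.2 = -35.8
The controlling combination is 3, giving 458.7 kN·m.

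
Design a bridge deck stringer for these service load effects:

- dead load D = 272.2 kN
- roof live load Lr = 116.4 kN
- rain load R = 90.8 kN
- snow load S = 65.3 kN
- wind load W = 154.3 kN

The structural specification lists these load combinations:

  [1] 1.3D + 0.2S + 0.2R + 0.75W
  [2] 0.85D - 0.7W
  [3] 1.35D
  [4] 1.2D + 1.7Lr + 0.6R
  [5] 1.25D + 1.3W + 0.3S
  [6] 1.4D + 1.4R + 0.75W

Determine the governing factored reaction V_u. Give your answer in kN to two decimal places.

[1] 1.3(272.2) + 0.2(65.3) + 0.2(90.8) + 0.75(154.3) = 500.81
[2] 0.85(272.2) - 0.7(154.3) = 123.36
[3] 1.35(272.2) = 367.47
[4] 1.2(272.2) + 1.7(116.4) + 0.6(90.8) = 579.00
[5] 1.25(272.2) + 1.3(154.3) + 0.3(65.3) = 560.43
[6] 1.4(272.2) + 1.4(90.8) + 0.75(154.3) = 623.93
Combination 6 governs: V_u = 623.93 kN.

623.93 kN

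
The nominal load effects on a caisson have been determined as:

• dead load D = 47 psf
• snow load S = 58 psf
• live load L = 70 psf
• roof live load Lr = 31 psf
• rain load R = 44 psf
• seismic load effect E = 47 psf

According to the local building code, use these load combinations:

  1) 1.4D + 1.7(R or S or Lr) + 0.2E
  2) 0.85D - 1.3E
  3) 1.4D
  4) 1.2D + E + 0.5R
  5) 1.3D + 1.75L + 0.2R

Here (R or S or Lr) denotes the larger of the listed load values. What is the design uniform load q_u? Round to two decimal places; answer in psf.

(R or S or Lr) → S = 58 psf.
1) 1.4(47) + 1.7(58) + 0.2(47) = 173.80
2) 0.85(47) - 1.3(47) = -21.15
3) 1.4(47) = 65.80
4) 1.2(47) + 1.0(47) + 0.5(44) = 125.40
5) 1.3(47) + 1.75(70) + 0.2(44) = 192.40
The controlling combination is 5, giving 192.40 psf.

192.40 psf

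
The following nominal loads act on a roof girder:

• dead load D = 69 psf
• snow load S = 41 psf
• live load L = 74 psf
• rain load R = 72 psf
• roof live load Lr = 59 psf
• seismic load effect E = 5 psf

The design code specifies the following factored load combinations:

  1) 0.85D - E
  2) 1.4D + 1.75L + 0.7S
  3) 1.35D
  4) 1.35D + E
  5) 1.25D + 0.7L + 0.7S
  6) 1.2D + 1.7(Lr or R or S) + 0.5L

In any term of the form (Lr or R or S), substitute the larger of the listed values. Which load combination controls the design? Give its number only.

(Lr or R or S) → R = 72 psf.
1) 0.85(69) - 1.0(5) = 53.65
2) 1.4(69) + 1.75(74) + 0.7(41) = 254.80
3) 1.35(69) = 93.15
4) 1.35(69) + 1.0(5) = 98.15
5) 1.25(69) + 0.7(74) + 0.7(41) = 166.75
6) 1.2(69) + 1.7(72) + 0.5(74) = 242.20
The largest value is 254.80 psf from combination 2.

Combination 2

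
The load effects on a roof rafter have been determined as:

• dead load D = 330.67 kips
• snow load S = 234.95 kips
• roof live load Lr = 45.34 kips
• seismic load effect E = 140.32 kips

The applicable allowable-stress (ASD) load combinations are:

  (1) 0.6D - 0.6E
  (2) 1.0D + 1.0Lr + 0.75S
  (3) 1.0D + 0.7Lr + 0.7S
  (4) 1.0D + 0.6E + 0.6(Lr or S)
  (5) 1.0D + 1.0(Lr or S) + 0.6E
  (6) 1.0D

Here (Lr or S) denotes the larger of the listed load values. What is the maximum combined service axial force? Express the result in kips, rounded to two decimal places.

(Lr or S) → S = 234.95 kips.
(1) 0.6(330.67) - 0.6(140.32) = 198.40 - 84.19 = 114.21
(2) 1.0(330.67) + 1.0(45.34) + 0.75(234.95) = 330.67 + 45.34 + 176.21 = 552.22
(3) 1.0(330.67) + 0.7(45.34) + 0.7(234.95) = 526.87
(4) 1.0(330.67) + 0.6(140.32) + 0.6(234.95) = 330.67 + 84.19 + 140.97 = 555.83
(5) 1.0(330.67) + 1.0(234.95) + 0.6(140.32) = 330.67 + 234.95 + 84.19 = 649.81
(6) 1.0(330.67) = 330.67
Maximum is from combination 5.

649.81 kips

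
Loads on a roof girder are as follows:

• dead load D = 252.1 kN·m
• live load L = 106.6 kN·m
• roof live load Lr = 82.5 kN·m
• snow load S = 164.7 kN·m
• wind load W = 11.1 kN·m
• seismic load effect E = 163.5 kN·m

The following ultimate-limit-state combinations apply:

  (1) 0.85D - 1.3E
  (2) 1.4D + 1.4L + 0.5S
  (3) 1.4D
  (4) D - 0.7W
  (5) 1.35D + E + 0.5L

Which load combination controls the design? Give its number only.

(1) 0.85(252.1) - 1.3(163.5) = 1.7
(2) 1.4(252.1) + 1.4(106.6) + 0.5(164.7) = 584.5
(3) 1.4(252.1) = 352.9
(4) 1.0(252.1) - 0.7(11.1) = 244.3
(5) 1.35(252.1) + 1.0(163.5) + 0.5(106.6) = 557.1
The largest value is 584.5 kN·m from combination 2.

Combination 2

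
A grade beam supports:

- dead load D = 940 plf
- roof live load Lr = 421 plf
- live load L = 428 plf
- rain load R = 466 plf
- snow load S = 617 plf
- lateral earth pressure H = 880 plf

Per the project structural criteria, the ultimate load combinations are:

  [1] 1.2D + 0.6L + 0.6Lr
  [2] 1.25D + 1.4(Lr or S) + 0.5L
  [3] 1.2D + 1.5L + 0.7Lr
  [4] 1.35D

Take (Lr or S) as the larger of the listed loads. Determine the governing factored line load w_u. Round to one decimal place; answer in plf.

2252.8 plf

(Lr or S) → S = 617 plf.
[1] 1.2(940) + 0.6(428) + 0.6(421) = 1637.4
[2] 1.25(940) + 1.4(617) + 0.5(428) = 2252.8
[3] 1.2(940) + 1.5(428) + 0.7(421) = 2064.7
[4] 1.35(940) = 1269.0
Combination 2 governs: w_u = 2252.8 plf.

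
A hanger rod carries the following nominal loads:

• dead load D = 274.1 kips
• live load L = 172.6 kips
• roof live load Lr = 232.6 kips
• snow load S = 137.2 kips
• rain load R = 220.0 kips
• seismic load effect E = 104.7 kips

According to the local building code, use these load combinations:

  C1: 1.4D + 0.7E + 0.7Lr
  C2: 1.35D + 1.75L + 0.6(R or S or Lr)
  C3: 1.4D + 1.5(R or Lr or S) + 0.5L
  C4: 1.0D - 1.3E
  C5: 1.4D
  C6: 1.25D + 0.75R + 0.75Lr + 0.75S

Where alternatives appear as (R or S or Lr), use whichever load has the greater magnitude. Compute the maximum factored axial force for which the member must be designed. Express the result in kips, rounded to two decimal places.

818.94 kips

(R or S or Lr) → Lr = 232.6 kips; (R or Lr or S) → Lr = 232.6 kips.
C1: 1.4(274.1) + 0.7(104.7) + 0.7(232.6) = 383.74 + 73.29 + 162.82 = 619.85
C2: 1.35(274.1) + 1.75(172.6) + 0.6(232.6) = 370.04 + 302.05 + 139.56 = 811.65
C3: 1.4(274.1) + 1.5(232.6) + 0.5(172.6) = 383.74 + 348.90 + 86.30 = 818.94
C4: 1.0(274.1) - 1.3(104.7) = 274.10 - 136.11 = 137.99
C5: 1.4(274.1) = 383.74
C6: 1.25(274.1) + 0.75(220.0) + 0.75(232.6) + 0.75(137.2) = 342.63 + 165.00 + 174.45 + 102.90 = 784.98
The controlling combination is 3, giving 818.94 kips.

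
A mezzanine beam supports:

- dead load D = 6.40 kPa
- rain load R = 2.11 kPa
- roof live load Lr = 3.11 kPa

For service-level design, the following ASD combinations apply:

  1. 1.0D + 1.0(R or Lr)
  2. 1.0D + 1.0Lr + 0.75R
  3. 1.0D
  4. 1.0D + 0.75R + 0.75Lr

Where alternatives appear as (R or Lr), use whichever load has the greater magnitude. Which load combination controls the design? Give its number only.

(R or Lr) → Lr = 3.11 kPa.
1. 1.0(6.40) + 1.0(3.11) = 6.40 + 3.11 = 9.51
2. 1.0(6.40) + 1.0(3.11) + 0.75(2.11) = 6.40 + 3.11 + 1.58 = 11.09
3. 1.0(6.40) = 6.40
4. 1.0(6.40) + 0.75(2.11) + 0.75(3.11) = 10.32
The largest value is 11.09 kPa from combination 2.

Combination 2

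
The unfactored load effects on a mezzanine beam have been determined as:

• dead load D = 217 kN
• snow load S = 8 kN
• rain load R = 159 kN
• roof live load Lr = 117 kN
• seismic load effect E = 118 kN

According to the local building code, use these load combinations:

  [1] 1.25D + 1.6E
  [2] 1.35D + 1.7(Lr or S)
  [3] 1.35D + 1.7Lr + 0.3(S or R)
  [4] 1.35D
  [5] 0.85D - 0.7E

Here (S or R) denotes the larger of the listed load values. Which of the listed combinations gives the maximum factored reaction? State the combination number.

Combination 3

(Lr or S) → Lr = 117 kN; (S or R) → R = 159 kN.
[1] 1.25(217) + 1.6(118) = 271.25 + 188.80 = 460.05
[2] 1.35(217) + 1.7(117) = 292.95 + 198.90 = 491.85
[3] 1.35(217) + 1.7(117) + 0.3(159) = 292.95 + 198.90 + 47.70 = 539.55
[4] 1.35(217) = 292.95
[5] 0.85(217) - 0.7(118) = 184.45 - 82.60 = 101.85
The largest value is 539.55 kN from combination 3.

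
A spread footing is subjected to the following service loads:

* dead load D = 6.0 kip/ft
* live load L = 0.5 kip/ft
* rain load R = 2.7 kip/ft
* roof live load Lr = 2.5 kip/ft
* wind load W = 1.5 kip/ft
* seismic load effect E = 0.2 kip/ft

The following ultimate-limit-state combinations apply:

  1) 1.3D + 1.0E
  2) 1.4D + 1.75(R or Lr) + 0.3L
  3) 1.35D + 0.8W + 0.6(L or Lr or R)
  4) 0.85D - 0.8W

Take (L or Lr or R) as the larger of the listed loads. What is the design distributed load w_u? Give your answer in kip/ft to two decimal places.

(R or Lr) → R = 2.7 kip/ft; (L or Lr or R) → R = 2.7 kip/ft.
1) 1.3(6.0) + 1.0(0.2) = 7.80 + 0.20 = 8.00
2) 1.4(6.0) + 1.75(2.7) + 0.3(0.5) = 8.40 + 4.73 + 0.15 = 13.28
3) 1.35(6.0) + 0.8(1.5) + 0.6(2.7) = 8.10 + 1.20 + 1.62 = 10.92
4) 0.85(6.0) - 0.8(1.5) = 5.10 - 1.20 = 3.90
Maximum is from combination 2.

13.28 kip/ft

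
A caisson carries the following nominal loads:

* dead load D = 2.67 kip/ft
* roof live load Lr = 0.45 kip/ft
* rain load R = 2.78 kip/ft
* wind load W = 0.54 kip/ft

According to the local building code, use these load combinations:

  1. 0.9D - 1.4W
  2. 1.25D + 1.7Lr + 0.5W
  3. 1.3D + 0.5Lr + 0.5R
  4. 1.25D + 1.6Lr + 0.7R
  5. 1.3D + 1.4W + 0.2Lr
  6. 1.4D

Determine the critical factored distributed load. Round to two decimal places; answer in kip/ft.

1. 0.9(2.67) - 1.4(0.54) = 1.65
2. 1.25(2.67) + 1.7(0.45) + 0.5(0.54) = 4.37
3. 1.3(2.67) + 0.5(0.45) + 0.5(2.78) = 5.09
4. 1.25(2.67) + 1.6(0.45) + 0.7(2.78) = 6.00
5. 1.3(2.67) + 1.4(0.54) + 0.2(0.45) = 4.32
6. 1.4(2.67) = 3.74
Combination 4 governs: w_u = 6.00 kip/ft.

6.00 kip/ft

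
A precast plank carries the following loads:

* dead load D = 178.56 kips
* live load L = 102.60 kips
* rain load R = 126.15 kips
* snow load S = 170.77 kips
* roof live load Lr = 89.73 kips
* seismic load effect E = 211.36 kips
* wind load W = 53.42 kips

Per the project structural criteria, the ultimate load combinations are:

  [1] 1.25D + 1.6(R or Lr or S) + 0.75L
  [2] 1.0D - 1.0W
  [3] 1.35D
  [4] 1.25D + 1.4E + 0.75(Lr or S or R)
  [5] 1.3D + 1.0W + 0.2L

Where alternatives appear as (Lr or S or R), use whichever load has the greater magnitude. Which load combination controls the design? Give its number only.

(R or Lr or S) → S = 170.77 kips; (Lr or S or R) → S = 170.77 kips.
[1] 1.25(178.56) + 1.6(170.77) + 0.75(102.60) = 223.20 + 273.23 + 76.95 = 573.38
[2] 1.0(178.56) - 1.0(53.42) = 178.56 - 53.42 = 125.14
[3] 1.35(178.56) = 241.06
[4] 1.25(178.56) + 1.4(211.36) + 0.75(170.77) = 223.20 + 295.90 + 128.08 = 647.18
[5] 1.3(178.56) + 1.0(53.42) + 0.2(102.60) = 232.13 + 53.42 + 20.52 = 306.07
The largest value is 647.18 kips from combination 4.

Combination 4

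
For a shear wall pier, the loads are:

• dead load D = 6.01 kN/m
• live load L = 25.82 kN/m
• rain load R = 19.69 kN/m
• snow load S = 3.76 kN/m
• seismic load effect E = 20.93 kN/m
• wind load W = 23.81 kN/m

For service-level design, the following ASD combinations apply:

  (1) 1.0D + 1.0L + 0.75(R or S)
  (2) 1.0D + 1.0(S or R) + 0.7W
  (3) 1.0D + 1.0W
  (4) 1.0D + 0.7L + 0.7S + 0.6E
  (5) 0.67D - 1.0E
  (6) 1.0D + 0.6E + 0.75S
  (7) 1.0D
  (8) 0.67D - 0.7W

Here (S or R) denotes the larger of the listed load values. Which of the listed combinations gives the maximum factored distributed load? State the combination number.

(R or S) → R = 19.69 kN/m; (S or R) → R = 19.69 kN/m.
(1) 1.0(6.01) + 1.0(25.82) + 0.75(19.69) = 6.01 + 25.82 + 14.77 = 46.60
(2) 1.0(6.01) + 1.0(19.69) + 0.7(23.81) = 6.01 + 19.69 + 16.67 = 42.37
(3) 1.0(6.01) + 1.0(23.81) = 6.01 + 23.81 = 29.82
(4) 1.0(6.01) + 0.7(25.82) + 0.7(3.76) + 0.6(20.93) = 6.01 + 18.07 + 2.63 + 12.56 = 39.27
(5) 0.67(6.01) - 1.0(20.93) = 4.03 - 20.93 = -16.90
(6) 1.0(6.01) + 0.6(20.93) + 0.75(3.76) = 6.01 + 12.56 + 2.82 = 21.39
(7) 1.0(6.01) = 6.01
(8) 0.67(6.01) - 0.7(23.81) = 4.03 - 16.67 = -12.64
The largest value is 46.60 kN/m from combination 1.

Combination 1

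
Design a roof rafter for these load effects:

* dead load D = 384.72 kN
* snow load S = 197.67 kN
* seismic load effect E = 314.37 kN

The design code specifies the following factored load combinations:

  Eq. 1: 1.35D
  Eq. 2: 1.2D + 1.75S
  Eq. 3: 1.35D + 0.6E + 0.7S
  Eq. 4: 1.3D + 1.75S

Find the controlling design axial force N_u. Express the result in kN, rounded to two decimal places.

Eq. 1: 1.35(384.72) = 519.37
Eq. 2: 1.2(384.72) + 1.75(197.67) = 807.59
Eq. 3: 1.35(384.72) + 0.6(314.37) + 0.7(197.67) = 519.37 + 188.62 + 138.37 = 846.36
Eq. 4: 1.3(384.72) + 1.75(197.67) = 500.14 + 345.92 = 846.06
Maximum is from combination 3.

846.36 kN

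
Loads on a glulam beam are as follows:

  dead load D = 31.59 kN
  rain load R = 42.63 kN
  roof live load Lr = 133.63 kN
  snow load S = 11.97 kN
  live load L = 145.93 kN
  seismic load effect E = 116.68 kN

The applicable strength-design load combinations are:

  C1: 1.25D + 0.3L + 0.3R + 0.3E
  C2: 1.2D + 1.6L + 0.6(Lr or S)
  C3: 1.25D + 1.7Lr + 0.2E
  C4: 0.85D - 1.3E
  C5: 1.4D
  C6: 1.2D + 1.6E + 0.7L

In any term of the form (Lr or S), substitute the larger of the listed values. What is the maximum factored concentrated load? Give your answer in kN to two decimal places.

351.57 kN

(Lr or S) → Lr = 133.63 kN.
C1: 1.25(31.59) + 0.3(145.93) + 0.3(42.63) + 0.3(116.68) = 39.49 + 43.78 + 12.79 + 35.00 = 131.06
C2: 1.2(31.59) + 1.6(145.93) + 0.6(133.63) = 351.57
C3: 1.25(31.59) + 1.7(133.63) + 0.2(116.68) = 289.99
C4: 0.85(31.59) - 1.3(116.68) = 26.85 - 151.68 = -124.83
C5: 1.4(31.59) = 44.23
C6: 1.2(31.59) + 1.6(116.68) + 0.7(145.93) = 37.91 + 186.69 + 102.15 = 326.75
Combination 2 governs: P_u = 351.57 kN.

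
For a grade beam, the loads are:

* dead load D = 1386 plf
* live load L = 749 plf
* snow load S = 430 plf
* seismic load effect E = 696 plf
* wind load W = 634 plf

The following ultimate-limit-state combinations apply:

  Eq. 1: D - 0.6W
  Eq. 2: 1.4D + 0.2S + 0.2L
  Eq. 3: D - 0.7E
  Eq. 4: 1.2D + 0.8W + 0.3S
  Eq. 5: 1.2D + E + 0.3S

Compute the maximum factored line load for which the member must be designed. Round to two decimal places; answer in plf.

Eq. 1: 1.0(1386) - 0.6(634) = 1386.00 - 380.40 = 1005.60
Eq. 2: 1.4(1386) + 0.2(430) + 0.2(749) = 1940.40 + 86.00 + 149.80 = 2176.20
Eq. 3: 1.0(1386) - 0.7(696) = 1386.00 - 487.20 = 898.80
Eq. 4: 1.2(1386) + 0.8(634) + 0.3(430) = 1663.20 + 507.20 + 129.00 = 2299.40
Eq. 5: 1.2(1386) + 1.0(696) + 0.3(430) = 1663.20 + 696.00 + 129.00 = 2488.20
Combination 5 governs: w_u = 2488.20 plf.

2488.20 plf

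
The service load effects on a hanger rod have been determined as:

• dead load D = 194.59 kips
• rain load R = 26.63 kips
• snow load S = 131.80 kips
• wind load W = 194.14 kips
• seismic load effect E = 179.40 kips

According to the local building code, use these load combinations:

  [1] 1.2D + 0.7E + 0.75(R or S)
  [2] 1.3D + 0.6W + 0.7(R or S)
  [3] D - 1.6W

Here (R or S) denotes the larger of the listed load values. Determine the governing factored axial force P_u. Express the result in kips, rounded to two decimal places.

461.71 kips

(R or S) → S = 131.80 kips.
[1] 1.2(194.59) + 0.7(179.40) + 0.75(131.80) = 233.51 + 125.58 + 98.85 = 457.94
[2] 1.3(194.59) + 0.6(194.14) + 0.7(131.80) = 252.97 + 116.48 + 92.26 = 461.71
[3] 1.0(194.59) - 1.6(194.14) = 194.59 - 310.62 = -116.03
The controlling combination is 2, giving 461.71 kips.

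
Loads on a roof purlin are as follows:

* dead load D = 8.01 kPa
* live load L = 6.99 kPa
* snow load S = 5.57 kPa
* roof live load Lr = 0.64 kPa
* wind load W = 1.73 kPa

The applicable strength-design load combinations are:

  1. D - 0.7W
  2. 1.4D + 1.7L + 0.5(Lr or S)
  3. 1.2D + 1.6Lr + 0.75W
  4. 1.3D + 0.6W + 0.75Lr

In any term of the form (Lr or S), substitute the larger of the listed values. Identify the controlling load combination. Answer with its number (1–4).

Combination 2

(Lr or S) → S = 5.57 kPa.
1. 1.0(8.01) - 0.7(1.73) = 6.80
2. 1.4(8.01) + 1.7(6.99) + 0.5(5.57) = 25.88
3. 1.2(8.01) + 1.6(0.64) + 0.75(1.73) = 11.93
4. 1.3(8.01) + 0.6(1.73) + 0.75(0.64) = 11.93
The largest value is 25.88 kPa from combination 2.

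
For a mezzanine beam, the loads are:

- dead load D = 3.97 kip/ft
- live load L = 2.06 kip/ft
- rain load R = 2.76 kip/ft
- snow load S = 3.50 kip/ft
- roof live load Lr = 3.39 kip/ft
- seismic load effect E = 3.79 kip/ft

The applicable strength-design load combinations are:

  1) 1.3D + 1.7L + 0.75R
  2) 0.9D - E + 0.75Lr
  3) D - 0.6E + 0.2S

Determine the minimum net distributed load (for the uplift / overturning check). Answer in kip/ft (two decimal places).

1) 1.3(3.97) + 1.7(2.06) + 0.75(2.76) = 5.16 + 3.50 + 2.07 = 10.73
2) 0.9(3.97) - 1.0(3.79) + 0.75(3.39) = 2.33
3) 1.0(3.97) - 0.6(3.79) + 0.2(3.50) = 3.97 - 2.27 + 0.70 = 2.40
Combination 2 gives the minimum: 2.33 kip/ft.

2.33 kip/ft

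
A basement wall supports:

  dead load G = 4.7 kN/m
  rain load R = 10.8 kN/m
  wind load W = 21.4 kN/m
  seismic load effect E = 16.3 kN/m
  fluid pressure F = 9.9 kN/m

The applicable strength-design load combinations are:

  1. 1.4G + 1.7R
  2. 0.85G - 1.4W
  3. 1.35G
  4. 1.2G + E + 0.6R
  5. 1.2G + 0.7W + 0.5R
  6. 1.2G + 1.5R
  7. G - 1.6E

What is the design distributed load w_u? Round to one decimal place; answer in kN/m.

1. 1.4(4.7) + 1.7(10.8) = 24.9
2. 0.85(4.7) - 1.4(21.4) = 4.0 - 30.0 = -26.0
3. 1.35(4.7) = 6.3
4. 1.2(4.7) + 1.0(16.3) + 0.6(10.8) = 5.6 + 16.3 + 6.5 = 28.4
5. 1.2(4.7) + 0.7(21.4) + 0.5(10.8) = 5.6 + 15.0 + 5.4 = 26.0
6. 1.2(4.7) + 1.5(10.8) = 5.6 + 16.2 = 21.8
7. 1.0(4.7) - 1.6(16.3) = 4.7 - 26.1 = -21.4
The controlling combination is 4, giving 28.4 kN/m.

28.4 kN/m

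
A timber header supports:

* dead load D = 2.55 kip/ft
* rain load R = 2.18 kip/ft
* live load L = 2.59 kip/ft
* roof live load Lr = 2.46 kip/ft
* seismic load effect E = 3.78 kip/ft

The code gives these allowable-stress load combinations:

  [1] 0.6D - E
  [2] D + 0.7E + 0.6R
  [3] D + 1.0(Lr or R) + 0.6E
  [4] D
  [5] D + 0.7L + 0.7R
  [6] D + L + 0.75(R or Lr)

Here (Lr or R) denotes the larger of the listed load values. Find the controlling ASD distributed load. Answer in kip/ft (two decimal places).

7.28 kip/ft

(Lr or R) → Lr = 2.46 kip/ft; (R or Lr) → Lr = 2.46 kip/ft.
[1] 0.6(2.55) - 1.0(3.78) = 1.53 - 3.78 = -2.25
[2] 1.0(2.55) + 0.7(3.78) + 0.6(2.18) = 6.50
[3] 1.0(2.55) + 1.0(2.46) + 0.6(3.78) = 2.55 + 2.46 + 2.27 = 7.28
[4] 1.0(2.55) = 2.55
[5] 1.0(2.55) + 0.7(2.59) + 0.7(2.18) = 2.55 + 1.81 + 1.53 = 5.89
[6] 1.0(2.55) + 1.0(2.59) + 0.75(2.46) = 2.55 + 2.59 + 1.85 = 6.99
Maximum is from combination 3.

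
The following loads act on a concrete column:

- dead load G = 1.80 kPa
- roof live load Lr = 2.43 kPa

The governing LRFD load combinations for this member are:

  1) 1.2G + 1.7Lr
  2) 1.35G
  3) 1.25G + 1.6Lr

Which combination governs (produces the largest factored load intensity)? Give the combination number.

Combination 1

1) 1.2(1.80) + 1.7(2.43) = 2.16 + 4.13 = 6.29
2) 1.35(1.80) = 2.43
3) 1.25(1.80) + 1.6(2.43) = 2.25 + 3.89 = 6.14
The largest value is 6.29 kPa from combination 1.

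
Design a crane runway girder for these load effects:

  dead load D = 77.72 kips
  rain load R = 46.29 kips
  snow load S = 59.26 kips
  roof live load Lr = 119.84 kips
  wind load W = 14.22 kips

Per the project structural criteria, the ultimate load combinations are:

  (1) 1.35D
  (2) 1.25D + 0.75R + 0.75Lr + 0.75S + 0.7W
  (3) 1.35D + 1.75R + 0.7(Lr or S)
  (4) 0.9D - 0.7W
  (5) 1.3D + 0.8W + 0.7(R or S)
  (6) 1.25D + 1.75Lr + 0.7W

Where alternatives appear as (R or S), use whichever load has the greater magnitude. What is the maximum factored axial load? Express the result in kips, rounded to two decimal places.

316.82 kips

(Lr or S) → Lr = 119.84 kips; (R or S) → S = 59.26 kips.
(1) 1.35(77.72) = 104.92
(2) 1.25(77.72) + 0.75(46.29) + 0.75(119.84) + 0.75(59.26) + 0.7(14.22) = 97.15 + 34.72 + 89.88 + 44.45 + 9.95 = 276.15
(3) 1.35(77.72) + 1.75(46.29) + 0.7(119.84) = 104.92 + 81.01 + 83.89 = 269.82
(4) 0.9(77.72) - 0.7(14.22) = 59.99
(5) 1.3(77.72) + 0.8(14.22) + 0.7(59.26) = 153.89
(6) 1.25(77.72) + 1.75(119.84) + 0.7(14.22) = 97.15 + 209.72 + 9.95 = 316.82
Maximum is from combination 6.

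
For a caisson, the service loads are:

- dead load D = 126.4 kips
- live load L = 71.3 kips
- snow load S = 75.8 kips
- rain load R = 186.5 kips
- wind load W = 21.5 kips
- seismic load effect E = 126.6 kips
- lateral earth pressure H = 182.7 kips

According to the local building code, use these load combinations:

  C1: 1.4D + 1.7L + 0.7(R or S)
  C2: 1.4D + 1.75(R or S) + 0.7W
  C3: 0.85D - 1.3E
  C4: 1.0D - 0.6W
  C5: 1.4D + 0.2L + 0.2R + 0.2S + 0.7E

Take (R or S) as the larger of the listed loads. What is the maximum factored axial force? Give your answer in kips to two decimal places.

518.39 kips

(R or S) → R = 186.5 kips.
C1: 1.4(126.4) + 1.7(71.3) + 0.7(186.5) = 428.72
C2: 1.4(126.4) + 1.75(186.5) + 0.7(21.5) = 518.39
C3: 0.85(126.4) - 1.3(126.6) = -57.14
C4: 1.0(126.4) - 0.6(21.5) = 113.50
C5: 1.4(126.4) + 0.2(71.3) + 0.2(186.5) + 0.2(75.8) + 0.7(126.6) = 332.30
Combination 2 governs: P_u = 518.39 kips.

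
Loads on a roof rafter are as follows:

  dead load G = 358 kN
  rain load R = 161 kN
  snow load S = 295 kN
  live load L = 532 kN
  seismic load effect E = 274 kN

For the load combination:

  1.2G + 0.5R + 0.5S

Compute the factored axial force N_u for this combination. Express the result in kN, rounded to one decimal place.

1.2(358) + 0.5(161) + 0.5(295) = 429.6 + 80.5 + 147.5 = 657.6
N_u = 657.6 kN.

657.6 kN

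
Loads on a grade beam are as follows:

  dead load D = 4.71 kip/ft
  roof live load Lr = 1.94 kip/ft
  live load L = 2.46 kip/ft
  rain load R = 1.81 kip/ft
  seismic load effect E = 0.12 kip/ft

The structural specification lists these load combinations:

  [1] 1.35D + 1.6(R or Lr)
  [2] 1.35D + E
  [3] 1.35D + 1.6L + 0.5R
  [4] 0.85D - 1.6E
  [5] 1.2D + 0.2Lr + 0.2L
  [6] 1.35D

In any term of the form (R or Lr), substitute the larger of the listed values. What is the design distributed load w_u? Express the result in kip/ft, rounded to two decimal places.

11.20 kip/ft

(R or Lr) → Lr = 1.94 kip/ft.
[1] 1.35(4.71) + 1.6(1.94) = 6.36 + 3.10 = 9.46
[2] 1.35(4.71) + 1.0(0.12) = 6.36 + 0.12 = 6.48
[3] 1.35(4.71) + 1.6(2.46) + 0.5(1.81) = 11.20
[4] 0.85(4.71) - 1.6(0.12) = 4.00 - 0.19 = 3.81
[5] 1.2(4.71) + 0.2(1.94) + 0.2(2.46) = 5.65 + 0.39 + 0.49 = 6.53
[6] 1.35(4.71) = 6.36
Maximum is from combination 3.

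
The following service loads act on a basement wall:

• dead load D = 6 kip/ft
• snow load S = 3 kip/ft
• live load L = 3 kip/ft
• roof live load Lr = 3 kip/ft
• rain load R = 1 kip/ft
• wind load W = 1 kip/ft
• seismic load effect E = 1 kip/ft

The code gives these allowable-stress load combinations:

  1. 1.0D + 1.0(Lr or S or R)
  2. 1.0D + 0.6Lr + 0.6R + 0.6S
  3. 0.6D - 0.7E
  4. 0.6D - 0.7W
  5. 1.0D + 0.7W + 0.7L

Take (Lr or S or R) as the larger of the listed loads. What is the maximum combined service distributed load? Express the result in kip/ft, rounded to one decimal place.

(Lr or S or R) → Lr = 3 kip/ft.
1. 1.0(6) + 1.0(3) = 6.0 + 3.0 = 9.0
2. 1.0(6) + 0.6(3) + 0.6(1) + 0.6(3) = 6.0 + 1.8 + 0.6 + 1.8 = 10.2
3. 0.6(6) - 0.7(1) = 3.6 - 0.7 = 2.9
4. 0.6(6) - 0.7(1) = 3.6 - 0.7 = 2.9
5. 1.0(6) + 0.7(1) + 0.7(3) = 6.0 + 0.7 + 2.1 = 8.8
Combination 2 governs: w = 10.2 kip/ft.

10.2 kip/ft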